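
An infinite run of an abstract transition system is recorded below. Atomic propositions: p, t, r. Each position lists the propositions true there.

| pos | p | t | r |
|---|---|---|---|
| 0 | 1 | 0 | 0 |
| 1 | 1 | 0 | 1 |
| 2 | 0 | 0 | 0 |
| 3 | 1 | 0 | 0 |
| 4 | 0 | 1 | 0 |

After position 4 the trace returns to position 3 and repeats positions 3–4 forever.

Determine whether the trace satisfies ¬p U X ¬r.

Walking from position 0: at position 0, X ¬r has not yet held and ¬p fails, so ¬p U X ¬r is false.

No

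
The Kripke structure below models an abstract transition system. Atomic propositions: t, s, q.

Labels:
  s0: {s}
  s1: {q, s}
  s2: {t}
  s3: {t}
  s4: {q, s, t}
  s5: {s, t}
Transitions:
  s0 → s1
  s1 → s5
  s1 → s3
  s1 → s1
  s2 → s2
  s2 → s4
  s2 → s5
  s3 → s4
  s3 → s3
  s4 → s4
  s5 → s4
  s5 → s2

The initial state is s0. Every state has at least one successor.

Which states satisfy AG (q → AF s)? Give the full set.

{s0, s1, s2, s3, s4, s5}

States satisfying q → AF s: {s0, s1, s2, s3, s4, s5}.
States satisfying AG (q → AF s): {s0, s1, s2, s3, s4, s5}.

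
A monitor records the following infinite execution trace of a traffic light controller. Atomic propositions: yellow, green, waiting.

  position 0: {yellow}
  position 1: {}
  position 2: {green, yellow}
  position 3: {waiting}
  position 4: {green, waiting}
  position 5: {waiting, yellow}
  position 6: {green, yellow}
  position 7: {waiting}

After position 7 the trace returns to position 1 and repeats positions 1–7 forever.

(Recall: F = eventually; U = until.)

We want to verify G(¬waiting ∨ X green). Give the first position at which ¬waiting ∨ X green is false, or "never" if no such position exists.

4

Check ¬waiting ∨ X green at each position in order: 0 ✓, 1 ✓, 2 ✓, 3 ✓.
At position 4 the labels are {green, waiting} and the next position 5 has {waiting, yellow}, so ¬waiting ∨ X green is false there. This is the first violation.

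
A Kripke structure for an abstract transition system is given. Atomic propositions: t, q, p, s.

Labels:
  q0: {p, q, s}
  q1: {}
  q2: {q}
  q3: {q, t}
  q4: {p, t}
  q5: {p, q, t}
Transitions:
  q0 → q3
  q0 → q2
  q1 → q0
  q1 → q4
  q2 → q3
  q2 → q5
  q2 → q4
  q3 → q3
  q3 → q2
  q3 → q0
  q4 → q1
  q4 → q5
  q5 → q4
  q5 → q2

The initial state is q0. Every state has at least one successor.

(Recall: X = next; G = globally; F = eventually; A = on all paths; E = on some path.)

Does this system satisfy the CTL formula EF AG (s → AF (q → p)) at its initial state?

States satisfying AG (s → AF (q → p)): {q0, q1, q2, q3, q4, q5}.
States satisfying EF AG (s → AF (q → p)): {q0, q1, q2, q3, q4, q5}.
Some path from q0 reaches a state where AG (s → AF (q → p)) holds.
q0 ∈ Sat(EF AG (s → AF (q → p))).

Holds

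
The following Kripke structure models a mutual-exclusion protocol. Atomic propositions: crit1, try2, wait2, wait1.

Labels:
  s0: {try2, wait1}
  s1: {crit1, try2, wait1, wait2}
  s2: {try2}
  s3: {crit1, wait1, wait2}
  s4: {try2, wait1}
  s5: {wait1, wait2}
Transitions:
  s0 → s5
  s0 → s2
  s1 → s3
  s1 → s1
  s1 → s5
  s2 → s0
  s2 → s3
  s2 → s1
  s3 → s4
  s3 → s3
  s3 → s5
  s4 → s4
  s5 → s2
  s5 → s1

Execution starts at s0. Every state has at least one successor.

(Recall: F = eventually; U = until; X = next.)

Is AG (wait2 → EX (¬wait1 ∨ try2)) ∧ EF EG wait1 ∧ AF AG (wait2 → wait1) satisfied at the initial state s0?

States satisfying wait2 → EX (¬wait1 ∨ try2): {s0, s1, s2, s3, s4, s5}.
States satisfying AG (wait2 → EX (¬wait1 ∨ try2)): {s0, s1, s2, s3, s4, s5}.
States satisfying EG wait1: {s0, s1, s3, s4, s5}.
States satisfying EF EG wait1: {s0, s1, s2, s3, s4, s5}.
States satisfying AG (wait2 → wait1): {s0, s1, s2, s3, s4, s5}.
States satisfying AF AG (wait2 → wait1): {s0, s1, s2, s3, s4, s5}.
States satisfying EF EG wait1 ∧ AF AG (wait2 → wait1): {s0, s1, s2, s3, s4, s5}.
States satisfying AG (wait2 → EX (¬wait1 ∨ try2)) ∧ EF EG wait1 ∧ AF AG (wait2 → wait1): {s0, s1, s2, s3, s4, s5}.
s0 ∈ Sat(AG (wait2 → EX (¬wait1 ∨ try2)) ∧ EF EG wait1 ∧ AF AG (wait2 → wait1)).

Yes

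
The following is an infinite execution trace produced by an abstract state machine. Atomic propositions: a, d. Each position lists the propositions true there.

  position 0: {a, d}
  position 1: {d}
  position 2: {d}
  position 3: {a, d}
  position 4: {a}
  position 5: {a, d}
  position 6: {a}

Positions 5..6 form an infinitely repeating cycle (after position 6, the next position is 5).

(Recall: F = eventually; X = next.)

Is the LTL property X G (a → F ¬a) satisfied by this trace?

Violated

The position after 0 is 1; G (a → F ¬a) is false there.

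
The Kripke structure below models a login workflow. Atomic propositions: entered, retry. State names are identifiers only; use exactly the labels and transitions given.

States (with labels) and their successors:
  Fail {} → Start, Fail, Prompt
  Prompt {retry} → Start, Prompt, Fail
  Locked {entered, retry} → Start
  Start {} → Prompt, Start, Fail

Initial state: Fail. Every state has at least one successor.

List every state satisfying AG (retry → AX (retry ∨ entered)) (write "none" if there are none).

States satisfying retry → AX (retry ∨ entered): {Fail, Start}.
States satisfying AG (retry → AX (retry ∨ entered)): ∅.

none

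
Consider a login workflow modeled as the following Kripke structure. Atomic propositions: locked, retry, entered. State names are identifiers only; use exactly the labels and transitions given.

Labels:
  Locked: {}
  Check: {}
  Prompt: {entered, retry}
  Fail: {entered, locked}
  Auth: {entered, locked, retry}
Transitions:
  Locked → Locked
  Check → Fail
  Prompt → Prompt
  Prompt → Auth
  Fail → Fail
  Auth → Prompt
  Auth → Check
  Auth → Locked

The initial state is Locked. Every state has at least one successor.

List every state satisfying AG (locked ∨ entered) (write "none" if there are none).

{Fail}

States satisfying locked ∨ entered: {Prompt, Fail, Auth}.
States satisfying AG (locked ∨ entered): {Fail}.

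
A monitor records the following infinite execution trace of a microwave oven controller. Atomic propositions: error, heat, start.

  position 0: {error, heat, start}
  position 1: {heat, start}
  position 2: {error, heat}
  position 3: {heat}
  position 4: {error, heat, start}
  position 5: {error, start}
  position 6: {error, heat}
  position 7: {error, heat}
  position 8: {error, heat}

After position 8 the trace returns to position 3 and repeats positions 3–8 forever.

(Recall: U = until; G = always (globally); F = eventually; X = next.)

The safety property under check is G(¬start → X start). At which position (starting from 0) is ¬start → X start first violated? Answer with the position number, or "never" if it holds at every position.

Check ¬start → X start at each position in order: 0 ✓, 1 ✓.
At position 2 the labels are {error, heat} and the next position 3 has {heat}, so ¬start → X start is false there. This is the first violation.

2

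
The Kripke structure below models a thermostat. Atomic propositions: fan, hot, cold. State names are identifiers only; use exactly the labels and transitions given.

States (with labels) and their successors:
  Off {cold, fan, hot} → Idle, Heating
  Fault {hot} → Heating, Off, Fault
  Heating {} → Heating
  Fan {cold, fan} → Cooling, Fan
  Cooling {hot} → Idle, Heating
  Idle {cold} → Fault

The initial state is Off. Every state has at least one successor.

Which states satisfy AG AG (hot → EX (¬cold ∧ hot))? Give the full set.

States satisfying AG (hot → EX (¬cold ∧ hot)): {Heating}.
States satisfying AG AG (hot → EX (¬cold ∧ hot)): {Heating}.

{Heating}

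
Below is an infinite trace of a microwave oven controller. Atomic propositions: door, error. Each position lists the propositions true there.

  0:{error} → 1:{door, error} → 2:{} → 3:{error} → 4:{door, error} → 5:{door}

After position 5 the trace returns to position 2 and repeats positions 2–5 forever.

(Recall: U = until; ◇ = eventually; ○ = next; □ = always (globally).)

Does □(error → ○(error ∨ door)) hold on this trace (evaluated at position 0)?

error → ○(error ∨ door) must hold at every position from 0 onward. It fails at position 1, so □(error → ○(error ∨ door)) is false.
Positions where error holds: 0, 1, 3, 4.
Check ○(error ∨ door) at each: 0→ok, 1→fails, 3→ok, 4→ok.

No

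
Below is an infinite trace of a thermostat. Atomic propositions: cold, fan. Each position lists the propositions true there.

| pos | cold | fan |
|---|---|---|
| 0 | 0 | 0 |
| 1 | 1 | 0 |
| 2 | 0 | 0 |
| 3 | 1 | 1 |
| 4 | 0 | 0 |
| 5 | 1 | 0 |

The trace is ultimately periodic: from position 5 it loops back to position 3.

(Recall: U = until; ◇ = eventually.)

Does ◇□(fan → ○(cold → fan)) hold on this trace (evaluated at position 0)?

□(fan → ○(cold → fan)) holds at position 0, which is reachable from 0, so ◇□(fan → ○(cold → fan)) holds.

Satisfied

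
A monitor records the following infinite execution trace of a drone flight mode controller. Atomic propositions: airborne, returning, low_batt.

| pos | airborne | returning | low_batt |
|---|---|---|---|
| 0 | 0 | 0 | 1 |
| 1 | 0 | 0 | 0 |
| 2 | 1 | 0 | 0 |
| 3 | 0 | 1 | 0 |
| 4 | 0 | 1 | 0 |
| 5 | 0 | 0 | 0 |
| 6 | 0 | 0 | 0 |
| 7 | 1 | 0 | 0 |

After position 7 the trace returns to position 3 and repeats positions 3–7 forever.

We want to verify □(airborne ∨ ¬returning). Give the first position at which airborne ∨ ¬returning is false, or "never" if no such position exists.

Check airborne ∨ ¬returning at each position in order: 0 ✓, 1 ✓, 2 ✓.
At position 3 the labels are {returning}, so airborne ∨ ¬returning is false there. This is the first violation.

3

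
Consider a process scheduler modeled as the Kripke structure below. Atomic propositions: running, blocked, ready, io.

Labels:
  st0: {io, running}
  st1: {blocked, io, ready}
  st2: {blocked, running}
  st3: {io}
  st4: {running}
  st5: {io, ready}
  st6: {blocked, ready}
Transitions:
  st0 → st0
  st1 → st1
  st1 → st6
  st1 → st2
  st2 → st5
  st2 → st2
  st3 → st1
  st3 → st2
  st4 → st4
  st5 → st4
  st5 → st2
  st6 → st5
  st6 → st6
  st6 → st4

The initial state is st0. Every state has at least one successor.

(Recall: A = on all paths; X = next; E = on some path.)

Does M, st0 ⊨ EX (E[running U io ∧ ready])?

Does not hold

States satisfying E[running U io ∧ ready]: {st1, st2, st5}.
States satisfying EX (E[running U io ∧ ready]): {st1, st2, st3, st5, st6}.
No suitable path/successor from st0 witnesses the formula.
st0 ∉ Sat(EX (E[running U io ∧ ready])).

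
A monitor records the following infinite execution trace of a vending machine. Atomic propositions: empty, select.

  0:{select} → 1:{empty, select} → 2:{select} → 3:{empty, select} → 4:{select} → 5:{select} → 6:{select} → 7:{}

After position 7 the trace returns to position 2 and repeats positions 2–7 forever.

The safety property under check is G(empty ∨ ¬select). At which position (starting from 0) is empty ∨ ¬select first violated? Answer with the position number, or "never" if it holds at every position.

At position 0 the labels are {select}, so empty ∨ ¬select is false there. This is the first violation.

0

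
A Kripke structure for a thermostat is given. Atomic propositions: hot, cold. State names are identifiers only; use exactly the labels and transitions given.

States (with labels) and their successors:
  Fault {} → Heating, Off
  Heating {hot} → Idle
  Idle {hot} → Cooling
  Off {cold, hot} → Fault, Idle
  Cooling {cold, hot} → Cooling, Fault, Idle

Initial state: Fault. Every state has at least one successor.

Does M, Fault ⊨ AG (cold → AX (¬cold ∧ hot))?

States satisfying cold → AX (¬cold ∧ hot): {Fault, Heating, Idle}.
States satisfying AG (cold → AX (¬cold ∧ hot)): ∅.
Cooling is reachable from Fault and violates cold → AX (¬cold ∧ hot), so AG fails at Fault.
Fault ∉ Sat(AG (cold → AX (¬cold ∧ hot))).

No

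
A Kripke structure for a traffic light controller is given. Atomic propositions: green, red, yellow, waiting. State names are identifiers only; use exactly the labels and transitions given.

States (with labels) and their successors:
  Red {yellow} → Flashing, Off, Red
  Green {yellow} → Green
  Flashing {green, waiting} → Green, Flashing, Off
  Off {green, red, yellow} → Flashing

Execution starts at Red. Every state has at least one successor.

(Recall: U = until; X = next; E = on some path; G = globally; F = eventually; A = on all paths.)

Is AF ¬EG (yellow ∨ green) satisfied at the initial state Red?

Does not hold

States satisfying ¬EG (yellow ∨ green): ∅.
States satisfying AF ¬EG (yellow ∨ green): ∅.
There is a path from Red along which ¬EG (yellow ∨ green) never holds.
Red ∉ Sat(AF ¬EG (yellow ∨ green)).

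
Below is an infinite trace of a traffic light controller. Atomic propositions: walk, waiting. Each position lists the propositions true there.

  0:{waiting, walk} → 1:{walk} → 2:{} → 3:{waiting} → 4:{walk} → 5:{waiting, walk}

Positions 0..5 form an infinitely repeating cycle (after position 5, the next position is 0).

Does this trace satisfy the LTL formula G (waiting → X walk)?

Satisfied

waiting → X walk holds at every position 0..5, and those are all positions ever visited, so G (waiting → X walk) holds.
Positions where waiting holds: 0, 3, 5.
Check X walk at each: 0→ok, 3→ok, 5→ok.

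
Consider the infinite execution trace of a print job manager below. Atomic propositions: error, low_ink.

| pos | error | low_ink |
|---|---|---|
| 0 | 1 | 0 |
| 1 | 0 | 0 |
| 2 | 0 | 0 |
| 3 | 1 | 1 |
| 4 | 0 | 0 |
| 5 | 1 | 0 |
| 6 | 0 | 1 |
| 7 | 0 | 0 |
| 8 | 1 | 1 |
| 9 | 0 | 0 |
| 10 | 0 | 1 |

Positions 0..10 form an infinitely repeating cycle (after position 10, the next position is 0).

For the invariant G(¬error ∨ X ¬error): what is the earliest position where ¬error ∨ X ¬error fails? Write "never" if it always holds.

never

¬error ∨ X ¬error holds at every position 0..10, and those are all the positions the trace ever visits, so the invariant G(¬error ∨ X ¬error) is never violated.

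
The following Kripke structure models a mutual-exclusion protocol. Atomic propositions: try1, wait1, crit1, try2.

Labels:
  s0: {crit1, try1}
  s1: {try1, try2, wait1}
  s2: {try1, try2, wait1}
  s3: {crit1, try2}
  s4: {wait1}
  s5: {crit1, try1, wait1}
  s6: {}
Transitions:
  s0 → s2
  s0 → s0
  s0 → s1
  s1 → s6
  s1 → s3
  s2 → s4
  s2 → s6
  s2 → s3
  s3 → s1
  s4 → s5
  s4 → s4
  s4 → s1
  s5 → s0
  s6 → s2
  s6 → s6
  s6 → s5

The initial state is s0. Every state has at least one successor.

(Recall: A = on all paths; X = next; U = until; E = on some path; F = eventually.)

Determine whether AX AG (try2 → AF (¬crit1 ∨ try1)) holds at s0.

States satisfying AG (try2 → AF (¬crit1 ∨ try1)): {s0, s1, s2, s3, s4, s5, s6}.
States satisfying AX AG (try2 → AF (¬crit1 ∨ try1)): {s0, s1, s2, s3, s4, s5, s6}.
s0 ∈ Sat(AX AG (try2 → AF (¬crit1 ∨ try1))).

Holds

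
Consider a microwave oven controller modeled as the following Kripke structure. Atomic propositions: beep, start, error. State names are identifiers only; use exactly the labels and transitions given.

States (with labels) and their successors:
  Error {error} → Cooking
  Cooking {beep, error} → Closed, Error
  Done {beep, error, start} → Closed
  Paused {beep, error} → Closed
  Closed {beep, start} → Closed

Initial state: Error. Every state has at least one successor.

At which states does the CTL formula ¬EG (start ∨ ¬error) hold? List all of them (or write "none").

States satisfying start ∨ ¬error: {Done, Closed}.
States satisfying EG (start ∨ ¬error): {Done, Closed}.
States satisfying ¬EG (start ∨ ¬error): {Error, Cooking, Paused}.

{Error, Cooking, Paused}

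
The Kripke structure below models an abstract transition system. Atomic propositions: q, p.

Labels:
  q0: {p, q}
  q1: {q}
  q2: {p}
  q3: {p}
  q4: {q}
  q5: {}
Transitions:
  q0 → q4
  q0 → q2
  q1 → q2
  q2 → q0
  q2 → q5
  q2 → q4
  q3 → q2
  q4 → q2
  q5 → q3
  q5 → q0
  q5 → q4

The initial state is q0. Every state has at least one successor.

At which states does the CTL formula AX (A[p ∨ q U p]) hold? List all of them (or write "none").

{q0, q1, q3, q4, q5}

States satisfying A[p ∨ q U p]: {q0, q1, q2, q3, q4}.
States satisfying AX (A[p ∨ q U p]): {q0, q1, q3, q4, q5}.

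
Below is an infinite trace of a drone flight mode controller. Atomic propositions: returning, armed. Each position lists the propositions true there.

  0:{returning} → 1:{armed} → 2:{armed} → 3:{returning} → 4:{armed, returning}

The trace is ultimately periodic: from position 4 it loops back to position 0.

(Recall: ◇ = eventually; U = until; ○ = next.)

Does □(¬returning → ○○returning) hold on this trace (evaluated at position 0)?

¬returning → ○○returning holds at every position 0..4, and those are all positions ever visited, so □(¬returning → ○○returning) holds.
Positions where ¬returning holds: 1, 2.
Check ○○returning at each: 1→ok, 2→ok.

Yes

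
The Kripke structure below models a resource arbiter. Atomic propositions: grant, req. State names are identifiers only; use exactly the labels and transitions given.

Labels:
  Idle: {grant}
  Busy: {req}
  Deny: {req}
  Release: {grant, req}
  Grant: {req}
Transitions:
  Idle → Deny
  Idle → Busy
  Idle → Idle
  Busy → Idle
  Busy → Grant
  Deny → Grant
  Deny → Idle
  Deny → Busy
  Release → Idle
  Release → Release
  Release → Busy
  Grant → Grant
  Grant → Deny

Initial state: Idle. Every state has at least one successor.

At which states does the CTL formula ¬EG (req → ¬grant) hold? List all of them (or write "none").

{Release}

States satisfying req → ¬grant: {Idle, Busy, Deny, Grant}.
States satisfying EG (req → ¬grant): {Idle, Busy, Deny, Grant}.
States satisfying ¬EG (req → ¬grant): {Release}.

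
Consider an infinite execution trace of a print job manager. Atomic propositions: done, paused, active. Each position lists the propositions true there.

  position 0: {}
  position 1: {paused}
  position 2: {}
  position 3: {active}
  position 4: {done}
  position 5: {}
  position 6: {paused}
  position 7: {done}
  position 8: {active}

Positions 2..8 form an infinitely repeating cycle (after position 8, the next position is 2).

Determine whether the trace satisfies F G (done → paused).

No

G (done → paused) is false at every position 0..8, so it never becomes true and F G (done → paused) fails.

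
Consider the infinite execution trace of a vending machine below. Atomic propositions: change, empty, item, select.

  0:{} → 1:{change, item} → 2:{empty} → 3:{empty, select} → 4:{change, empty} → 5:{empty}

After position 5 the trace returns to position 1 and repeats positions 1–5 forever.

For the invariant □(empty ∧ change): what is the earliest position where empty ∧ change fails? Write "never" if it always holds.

At position 0 the labels are {}, so empty ∧ change is false there. This is the first violation.

0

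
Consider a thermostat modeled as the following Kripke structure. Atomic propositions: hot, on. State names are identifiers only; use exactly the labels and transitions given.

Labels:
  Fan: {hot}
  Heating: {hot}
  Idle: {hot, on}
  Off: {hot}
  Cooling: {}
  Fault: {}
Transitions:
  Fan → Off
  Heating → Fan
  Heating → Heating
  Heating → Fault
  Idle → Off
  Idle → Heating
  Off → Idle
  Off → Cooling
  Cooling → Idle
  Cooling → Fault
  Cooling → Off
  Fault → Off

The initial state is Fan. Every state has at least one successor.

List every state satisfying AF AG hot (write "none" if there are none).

none

States satisfying AG hot: ∅.
States satisfying AF AG hot: ∅.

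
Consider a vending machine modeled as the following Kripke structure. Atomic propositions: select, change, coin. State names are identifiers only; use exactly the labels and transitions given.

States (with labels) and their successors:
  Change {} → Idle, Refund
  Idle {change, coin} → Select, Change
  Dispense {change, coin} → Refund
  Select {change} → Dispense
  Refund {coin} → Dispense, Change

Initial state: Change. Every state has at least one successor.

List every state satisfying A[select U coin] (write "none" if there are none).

{Idle, Dispense, Refund}

States satisfying select: ∅.
States satisfying coin: {Idle, Dispense, Refund}.
States satisfying A[select U coin]: {Idle, Dispense, Refund}.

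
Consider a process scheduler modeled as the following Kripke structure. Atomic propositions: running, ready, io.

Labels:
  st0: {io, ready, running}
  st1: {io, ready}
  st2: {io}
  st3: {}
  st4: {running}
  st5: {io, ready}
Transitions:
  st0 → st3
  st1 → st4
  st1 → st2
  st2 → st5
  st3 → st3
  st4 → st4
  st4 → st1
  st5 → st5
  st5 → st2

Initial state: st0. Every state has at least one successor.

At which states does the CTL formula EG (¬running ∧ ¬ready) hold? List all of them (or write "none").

States satisfying ¬running ∧ ¬ready: {st2, st3}.
States satisfying EG (¬running ∧ ¬ready): {st3}.

{st3}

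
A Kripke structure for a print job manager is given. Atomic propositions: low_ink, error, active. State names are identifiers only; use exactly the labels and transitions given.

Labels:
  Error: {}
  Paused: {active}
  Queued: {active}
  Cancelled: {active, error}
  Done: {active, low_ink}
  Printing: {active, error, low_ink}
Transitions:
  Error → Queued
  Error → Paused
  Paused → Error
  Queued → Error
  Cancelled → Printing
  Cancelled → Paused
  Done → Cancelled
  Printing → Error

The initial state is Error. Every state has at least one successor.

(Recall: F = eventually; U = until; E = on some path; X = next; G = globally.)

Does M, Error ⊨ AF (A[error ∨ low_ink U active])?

States satisfying A[error ∨ low_ink U active]: {Paused, Queued, Cancelled, Done, Printing}.
States satisfying AF (A[error ∨ low_ink U active]): {Error, Paused, Queued, Cancelled, Done, Printing}.
Error ∈ Sat(AF (A[error ∨ low_ink U active])).

Yes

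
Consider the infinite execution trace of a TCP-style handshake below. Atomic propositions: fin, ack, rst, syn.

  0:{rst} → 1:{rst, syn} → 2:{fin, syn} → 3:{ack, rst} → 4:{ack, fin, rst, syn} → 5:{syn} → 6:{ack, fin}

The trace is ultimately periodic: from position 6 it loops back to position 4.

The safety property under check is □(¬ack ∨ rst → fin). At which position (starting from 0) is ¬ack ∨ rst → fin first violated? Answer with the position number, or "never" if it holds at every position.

At position 0 the labels are {rst}, so ¬ack ∨ rst → fin is false there. This is the first violation.

0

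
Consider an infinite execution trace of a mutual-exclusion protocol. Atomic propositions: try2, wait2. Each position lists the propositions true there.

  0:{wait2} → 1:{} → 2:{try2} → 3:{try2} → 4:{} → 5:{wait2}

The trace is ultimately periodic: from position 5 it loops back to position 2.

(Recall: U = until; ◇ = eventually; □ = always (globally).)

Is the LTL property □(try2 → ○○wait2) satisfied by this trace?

Does not hold

try2 → ○○wait2 must hold at every position from 0 onward. It fails at position 2, so □(try2 → ○○wait2) is false.
Positions where try2 holds: 2, 3.
Check ○○wait2 at each: 2→fails, 3→ok.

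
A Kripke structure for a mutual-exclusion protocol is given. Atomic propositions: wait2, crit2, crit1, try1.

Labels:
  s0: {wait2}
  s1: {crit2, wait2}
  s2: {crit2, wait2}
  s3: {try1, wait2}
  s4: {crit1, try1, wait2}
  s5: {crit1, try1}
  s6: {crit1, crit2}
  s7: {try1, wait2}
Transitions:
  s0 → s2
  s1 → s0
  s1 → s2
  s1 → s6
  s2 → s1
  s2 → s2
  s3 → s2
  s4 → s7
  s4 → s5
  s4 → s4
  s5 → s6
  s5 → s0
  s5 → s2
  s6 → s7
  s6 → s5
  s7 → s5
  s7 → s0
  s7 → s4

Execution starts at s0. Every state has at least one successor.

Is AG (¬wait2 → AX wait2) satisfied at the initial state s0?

Does not hold

States satisfying ¬wait2 → AX wait2: {s0, s1, s2, s3, s4, s7}.
States satisfying AG (¬wait2 → AX wait2): ∅.
s5 is reachable from s0 and violates ¬wait2 → AX wait2, so AG fails at s0.
s0 ∉ Sat(AG (¬wait2 → AX wait2)).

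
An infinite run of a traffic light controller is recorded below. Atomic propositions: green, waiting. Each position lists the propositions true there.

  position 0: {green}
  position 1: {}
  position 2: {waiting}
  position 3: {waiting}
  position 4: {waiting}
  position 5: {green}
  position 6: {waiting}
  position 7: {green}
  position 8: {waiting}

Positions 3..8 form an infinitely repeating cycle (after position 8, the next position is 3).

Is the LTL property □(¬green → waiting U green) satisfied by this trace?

Does not hold

¬green → waiting U green must hold at every position from 0 onward. It fails at position 1, so □(¬green → waiting U green) is false.
Positions where ¬green holds: 1, 2, 3, 4, 6, 8.
Check waiting U green at each: 1→fails, 2→ok, 3→ok, 4→ok, 6→ok, 8→ok.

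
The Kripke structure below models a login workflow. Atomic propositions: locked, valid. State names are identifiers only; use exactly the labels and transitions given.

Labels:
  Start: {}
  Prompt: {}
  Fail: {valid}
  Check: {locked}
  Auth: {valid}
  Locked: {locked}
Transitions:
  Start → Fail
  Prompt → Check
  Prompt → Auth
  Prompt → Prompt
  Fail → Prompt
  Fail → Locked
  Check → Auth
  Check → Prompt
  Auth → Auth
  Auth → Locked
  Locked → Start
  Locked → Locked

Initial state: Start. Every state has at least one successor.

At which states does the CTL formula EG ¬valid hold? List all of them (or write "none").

States satisfying ¬valid: {Start, Prompt, Check, Locked}.
States satisfying EG ¬valid: {Prompt, Check, Locked}.

{Prompt, Check, Locked}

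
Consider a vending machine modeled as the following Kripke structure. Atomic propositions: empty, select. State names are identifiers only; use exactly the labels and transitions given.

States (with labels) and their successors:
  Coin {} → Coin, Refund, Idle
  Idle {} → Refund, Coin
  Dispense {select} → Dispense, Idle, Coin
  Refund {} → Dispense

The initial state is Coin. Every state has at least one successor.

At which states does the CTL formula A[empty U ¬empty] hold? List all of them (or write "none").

{Coin, Idle, Dispense, Refund}

States satisfying empty: ∅.
States satisfying ¬empty: {Coin, Idle, Dispense, Refund}.
States satisfying A[empty U ¬empty]: {Coin, Idle, Dispense, Refund}.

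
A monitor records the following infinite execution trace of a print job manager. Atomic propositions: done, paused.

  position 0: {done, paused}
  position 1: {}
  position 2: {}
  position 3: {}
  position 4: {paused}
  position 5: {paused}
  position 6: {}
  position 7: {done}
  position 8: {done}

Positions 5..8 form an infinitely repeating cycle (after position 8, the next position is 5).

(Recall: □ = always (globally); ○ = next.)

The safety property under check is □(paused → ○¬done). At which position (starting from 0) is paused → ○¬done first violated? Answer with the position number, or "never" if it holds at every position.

paused → ○¬done holds at every position 0..8, and those are all the positions the trace ever visits, so the invariant □(paused → ○¬done) is never violated.

never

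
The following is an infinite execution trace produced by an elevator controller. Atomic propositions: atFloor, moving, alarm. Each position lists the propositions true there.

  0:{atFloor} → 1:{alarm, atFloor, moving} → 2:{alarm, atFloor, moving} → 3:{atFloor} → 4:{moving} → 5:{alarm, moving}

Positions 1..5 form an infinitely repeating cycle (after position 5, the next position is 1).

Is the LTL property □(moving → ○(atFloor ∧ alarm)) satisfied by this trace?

No

moving → ○(atFloor ∧ alarm) must hold at every position from 0 onward. It fails at position 2, so □(moving → ○(atFloor ∧ alarm)) is false.
Positions where moving holds: 1, 2, 4, 5.
Check ○(atFloor ∧ alarm) at each: 1→ok, 2→fails, 4→fails, 5→ok.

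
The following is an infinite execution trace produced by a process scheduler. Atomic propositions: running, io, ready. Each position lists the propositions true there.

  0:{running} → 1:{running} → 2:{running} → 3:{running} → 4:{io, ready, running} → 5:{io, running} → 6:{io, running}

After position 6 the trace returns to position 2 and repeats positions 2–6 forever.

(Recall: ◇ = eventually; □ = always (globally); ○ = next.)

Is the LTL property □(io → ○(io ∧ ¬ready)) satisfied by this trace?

Does not hold

io → ○(io ∧ ¬ready) must hold at every position from 0 onward. It fails at position 6, so □(io → ○(io ∧ ¬ready)) is false.
Positions where io holds: 4, 5, 6.
Check ○(io ∧ ¬ready) at each: 4→ok, 5→ok, 6→fails.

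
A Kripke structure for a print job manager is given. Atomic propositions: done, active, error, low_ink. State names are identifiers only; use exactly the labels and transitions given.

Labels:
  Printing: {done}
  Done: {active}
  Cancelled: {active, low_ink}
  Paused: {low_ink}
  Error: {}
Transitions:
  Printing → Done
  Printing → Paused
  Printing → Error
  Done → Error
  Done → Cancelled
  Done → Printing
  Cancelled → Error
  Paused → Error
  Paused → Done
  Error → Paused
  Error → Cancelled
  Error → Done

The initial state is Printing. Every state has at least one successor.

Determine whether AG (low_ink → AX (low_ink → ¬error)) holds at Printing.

Yes

States satisfying low_ink → AX (low_ink → ¬error): {Printing, Done, Cancelled, Paused, Error}.
States satisfying AG (low_ink → AX (low_ink → ¬error)): {Printing, Done, Cancelled, Paused, Error}.
Every state reachable from Printing satisfies low_ink → AX (low_ink → ¬error).
Printing ∈ Sat(AG (low_ink → AX (low_ink → ¬error))).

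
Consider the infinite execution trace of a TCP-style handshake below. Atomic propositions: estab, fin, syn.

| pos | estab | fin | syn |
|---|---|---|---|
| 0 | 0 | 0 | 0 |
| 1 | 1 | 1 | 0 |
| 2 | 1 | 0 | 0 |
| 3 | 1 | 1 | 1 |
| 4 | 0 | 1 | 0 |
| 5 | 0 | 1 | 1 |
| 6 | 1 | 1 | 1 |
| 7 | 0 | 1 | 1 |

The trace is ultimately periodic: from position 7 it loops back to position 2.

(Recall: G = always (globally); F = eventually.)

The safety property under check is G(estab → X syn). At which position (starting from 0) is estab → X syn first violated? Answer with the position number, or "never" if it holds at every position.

Check estab → X syn at each position in order: 0 ✓.
At position 1 the labels are {estab, fin} and the next position 2 has {estab}, so estab → X syn is false there. This is the first violation.

1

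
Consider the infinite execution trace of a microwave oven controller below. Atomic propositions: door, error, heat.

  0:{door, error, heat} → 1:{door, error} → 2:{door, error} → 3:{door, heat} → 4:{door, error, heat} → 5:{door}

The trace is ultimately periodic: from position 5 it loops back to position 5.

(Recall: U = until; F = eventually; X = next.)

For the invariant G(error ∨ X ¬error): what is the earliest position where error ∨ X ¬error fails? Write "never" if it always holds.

Check error ∨ X ¬error at each position in order: 0 ✓, 1 ✓, 2 ✓.
At position 3 the labels are {door, heat} and the next position 4 has {door, error, heat}, so error ∨ X ¬error is false there. This is the first violation.

3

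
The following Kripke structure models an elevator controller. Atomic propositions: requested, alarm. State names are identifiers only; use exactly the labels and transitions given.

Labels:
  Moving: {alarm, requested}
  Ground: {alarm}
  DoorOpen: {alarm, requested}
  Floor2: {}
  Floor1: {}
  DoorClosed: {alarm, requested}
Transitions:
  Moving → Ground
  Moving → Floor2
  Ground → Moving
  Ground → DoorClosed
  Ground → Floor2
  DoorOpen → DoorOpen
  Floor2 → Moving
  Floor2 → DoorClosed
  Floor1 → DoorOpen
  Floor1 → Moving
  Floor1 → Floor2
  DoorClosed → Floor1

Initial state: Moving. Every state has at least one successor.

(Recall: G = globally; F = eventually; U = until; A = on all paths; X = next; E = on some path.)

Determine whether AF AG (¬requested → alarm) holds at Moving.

No

States satisfying AG (¬requested → alarm): {DoorOpen}.
States satisfying AF AG (¬requested → alarm): {DoorOpen}.
There is a path from Moving along which AG (¬requested → alarm) never holds.
Moving ∉ Sat(AF AG (¬requested → alarm)).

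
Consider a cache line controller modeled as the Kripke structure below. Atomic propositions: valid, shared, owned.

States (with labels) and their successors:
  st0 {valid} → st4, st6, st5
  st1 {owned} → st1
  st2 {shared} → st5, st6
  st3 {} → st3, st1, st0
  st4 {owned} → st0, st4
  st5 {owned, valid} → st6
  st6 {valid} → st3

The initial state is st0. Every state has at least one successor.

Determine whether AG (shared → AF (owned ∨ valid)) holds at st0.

States satisfying shared → AF (owned ∨ valid): {st0, st1, st2, st3, st4, st5, st6}.
States satisfying AG (shared → AF (owned ∨ valid)): {st0, st1, st2, st3, st4, st5, st6}.
Every state reachable from st0 satisfies shared → AF (owned ∨ valid).
st0 ∈ Sat(AG (shared → AF (owned ∨ valid))).

Satisfied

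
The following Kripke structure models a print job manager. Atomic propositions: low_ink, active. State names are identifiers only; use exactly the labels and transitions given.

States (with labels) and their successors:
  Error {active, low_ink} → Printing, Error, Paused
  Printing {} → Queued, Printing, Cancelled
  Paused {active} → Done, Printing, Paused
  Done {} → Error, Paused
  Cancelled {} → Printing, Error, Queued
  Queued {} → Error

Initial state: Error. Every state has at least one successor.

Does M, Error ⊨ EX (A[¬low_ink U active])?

States satisfying A[¬low_ink U active]: {Error, Paused, Done, Queued}.
States satisfying EX (A[¬low_ink U active]): {Error, Printing, Paused, Done, Cancelled, Queued}.
Error ∈ Sat(EX (A[¬low_ink U active])).

Satisfied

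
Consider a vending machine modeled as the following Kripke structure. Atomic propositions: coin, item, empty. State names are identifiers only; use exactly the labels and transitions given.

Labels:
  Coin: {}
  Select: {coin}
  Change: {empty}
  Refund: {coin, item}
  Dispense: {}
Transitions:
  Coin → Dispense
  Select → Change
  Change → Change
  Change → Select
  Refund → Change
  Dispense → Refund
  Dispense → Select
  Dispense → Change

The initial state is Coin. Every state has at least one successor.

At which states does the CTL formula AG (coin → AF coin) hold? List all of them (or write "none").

States satisfying coin → AF coin: {Coin, Select, Change, Refund, Dispense}.
States satisfying AG (coin → AF coin): {Coin, Select, Change, Refund, Dispense}.

{Coin, Select, Change, Refund, Dispense}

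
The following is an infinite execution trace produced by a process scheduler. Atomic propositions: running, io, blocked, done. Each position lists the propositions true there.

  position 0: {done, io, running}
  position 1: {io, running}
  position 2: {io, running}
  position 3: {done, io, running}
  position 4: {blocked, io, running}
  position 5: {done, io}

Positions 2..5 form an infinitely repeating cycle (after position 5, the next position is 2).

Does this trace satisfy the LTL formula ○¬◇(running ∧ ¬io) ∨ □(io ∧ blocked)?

The position after 0 is 1; ¬◇(running ∧ ¬io) is true there.
io ∧ blocked must hold at every position from 0 onward. It fails at position 0, so □(io ∧ blocked) is false.
At position 0: ○¬◇(running ∧ ¬io) is true; □(io ∧ blocked) is false; so ○¬◇(running ∧ ¬io) ∨ □(io ∧ blocked) is true.

Satisfied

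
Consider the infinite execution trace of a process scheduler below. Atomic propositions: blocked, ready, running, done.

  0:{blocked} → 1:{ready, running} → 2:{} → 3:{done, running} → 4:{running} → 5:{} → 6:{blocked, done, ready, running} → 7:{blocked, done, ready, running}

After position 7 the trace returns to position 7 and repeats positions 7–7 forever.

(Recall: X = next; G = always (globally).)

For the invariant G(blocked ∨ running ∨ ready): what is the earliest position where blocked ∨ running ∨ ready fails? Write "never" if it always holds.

2

Check blocked ∨ running ∨ ready at each position in order: 0 ✓, 1 ✓.
At position 2 the labels are {}, so blocked ∨ running ∨ ready is false there. This is the first violation.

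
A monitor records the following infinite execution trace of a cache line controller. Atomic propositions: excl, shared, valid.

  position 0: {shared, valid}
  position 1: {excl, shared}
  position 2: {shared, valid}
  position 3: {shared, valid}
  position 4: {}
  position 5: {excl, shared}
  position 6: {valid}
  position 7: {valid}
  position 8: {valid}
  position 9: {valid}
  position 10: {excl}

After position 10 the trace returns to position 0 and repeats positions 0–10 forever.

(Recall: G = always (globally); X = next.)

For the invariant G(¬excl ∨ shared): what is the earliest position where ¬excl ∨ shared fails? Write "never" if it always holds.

Check ¬excl ∨ shared at each position in order: 0 ✓, 1 ✓, 2 ✓, 3 ✓, 4 ✓, 5 ✓, 6 ✓, 7 ✓, 8 ✓, 9 ✓.
At position 10 the labels are {excl}, so ¬excl ∨ shared is false there. This is the first violation.

10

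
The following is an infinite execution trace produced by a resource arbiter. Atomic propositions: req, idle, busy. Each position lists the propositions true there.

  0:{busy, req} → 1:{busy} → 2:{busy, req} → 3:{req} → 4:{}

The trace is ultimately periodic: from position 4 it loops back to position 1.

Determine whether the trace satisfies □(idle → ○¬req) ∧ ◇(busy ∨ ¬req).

idle → ○¬req holds at every position 0..4, and those are all positions ever visited, so □(idle → ○¬req) holds.
busy ∨ ¬req holds at position 0, which is reachable from 0, so ◇(busy ∨ ¬req) holds.
At position 0: □(idle → ○¬req) is true; ◇(busy ∨ ¬req) is true; so □(idle → ○¬req) ∧ ◇(busy ∨ ¬req) is true.

Holds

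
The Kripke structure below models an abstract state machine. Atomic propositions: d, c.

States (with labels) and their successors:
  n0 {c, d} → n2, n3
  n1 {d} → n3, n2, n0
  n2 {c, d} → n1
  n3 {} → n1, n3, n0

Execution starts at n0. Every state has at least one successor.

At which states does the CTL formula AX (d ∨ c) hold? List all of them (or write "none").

{n2}

States satisfying d ∨ c: {n0, n1, n2}.
States satisfying AX (d ∨ c): {n2}.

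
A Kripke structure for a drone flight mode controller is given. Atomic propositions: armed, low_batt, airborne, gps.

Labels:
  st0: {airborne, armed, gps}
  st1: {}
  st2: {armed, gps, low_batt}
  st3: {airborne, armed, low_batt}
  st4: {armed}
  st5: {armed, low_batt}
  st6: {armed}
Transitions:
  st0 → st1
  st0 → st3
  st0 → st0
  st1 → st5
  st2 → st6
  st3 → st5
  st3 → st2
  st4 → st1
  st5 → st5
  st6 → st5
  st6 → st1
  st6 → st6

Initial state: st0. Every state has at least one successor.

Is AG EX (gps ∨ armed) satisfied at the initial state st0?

Satisfied

States satisfying EX (gps ∨ armed): {st0, st1, st2, st3, st5, st6}.
States satisfying AG EX (gps ∨ armed): {st0, st1, st2, st3, st5, st6}.
Every state reachable from st0 satisfies EX (gps ∨ armed).
st0 ∈ Sat(AG EX (gps ∨ armed)).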